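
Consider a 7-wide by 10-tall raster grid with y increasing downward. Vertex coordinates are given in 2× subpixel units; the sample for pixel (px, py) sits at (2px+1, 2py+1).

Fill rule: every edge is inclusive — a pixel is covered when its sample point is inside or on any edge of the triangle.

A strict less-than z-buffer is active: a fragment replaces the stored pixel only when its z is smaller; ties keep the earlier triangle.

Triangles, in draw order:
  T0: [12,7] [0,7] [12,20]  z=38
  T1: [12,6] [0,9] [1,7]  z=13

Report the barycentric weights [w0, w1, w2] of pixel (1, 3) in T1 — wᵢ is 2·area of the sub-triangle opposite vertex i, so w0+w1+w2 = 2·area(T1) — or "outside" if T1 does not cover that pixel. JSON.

T0:
  2·area = 156  (B↔C swapped to make it positive)
  edge (12, 7)→(12, 20): d=(0,13) inclusive
  edge (12, 20)→(0, 7): d=(-12,-13) inclusive
  edge (0, 7)→(12, 7): d=(12,0) inclusive
    (0,3)@(1, 7): e=[143,13,0] → X  [on edge]
    (1,3)@(3, 7): e=[117,39,0] → X  [on edge]
    (2,3)@(5, 7): e=[91,65,0] → X  [on edge]
    (3,3)@(7, 7): e=[65,91,0] → X  [on edge]
    (4,3)@(9, 7): e=[39,117,0] → X  [on edge]
    (5,3)@(11, 7): e=[13,143,0] → X  [on edge]
    (6,3)@(13, 7): e=[-13,169,0] → .  [on edge]
    (0,4)@(1, 9): e=[143,-11,24] → .
    (1,4)@(3, 9): e=[117,15,24] → X
    (6,4)@(13, 9): e=[-13,145,24] → .
    (1,5)@(3, 11): e=[117,-9,48] → .
    (2,5)@(5, 11): e=[91,17,48] → X
  covered (21 px):
    . . . . . . .
    . . . . . . .
    . . . . . . .
    X X X X X X .
    . X X X X X .
    . . X X X X .
    . . . X X X .
    . . . . X X .
    . . . . . X .
    . . . . . . .
T1:
  2·area = 21
  edge (12, 6)→(0, 9): d=(-12,3) inclusive
  edge (0, 9)→(1, 7): d=(1,-2) inclusive
  edge (1, 7)→(12, 6): d=(11,-1) inclusive
    (1,1)@(3, 3): e=[63,0,-42] → .  [on edge]
    (0,3)@(1, 7): e=[21,0,0] → X  [on edge]
    (1,3)@(3, 7): e=[15,4,2] → X
    (2,3)@(5, 7): e=[9,8,4] → X
    (3,3)@(7, 7): e=[3,12,6] → X
    (4,3)@(9, 7): e=[-3,16,8] → .
    (0,4)@(1, 9): e=[-3,2,22] → .
    (1,4)@(3, 9): e=[-9,6,24] → .
    (2,4)@(5, 9): e=[-15,10,26] → .
    (3,4)@(7, 9): e=[-21,14,28] → .
  covered (4 px):
    . . . . . . .
    . . . . . . .
    . . . . . . .
    X X X X . . .
    . . . . . . .
    . . . . . . .
    . . . . . . .
    . . . . . . .
    . . . . . . .
    . . . . . . .

Answer: [4,2,15]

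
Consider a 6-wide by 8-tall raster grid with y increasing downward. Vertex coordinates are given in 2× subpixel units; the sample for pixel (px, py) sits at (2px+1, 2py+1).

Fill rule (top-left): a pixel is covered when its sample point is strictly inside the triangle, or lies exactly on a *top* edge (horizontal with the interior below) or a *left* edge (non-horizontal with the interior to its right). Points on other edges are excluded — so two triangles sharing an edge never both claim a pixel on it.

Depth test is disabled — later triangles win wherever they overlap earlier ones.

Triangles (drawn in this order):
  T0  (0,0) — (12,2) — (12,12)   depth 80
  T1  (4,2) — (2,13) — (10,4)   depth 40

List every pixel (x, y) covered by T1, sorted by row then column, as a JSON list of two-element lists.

T0:
  2·area = 120
  edge (0, 0)→(12, 2): d=(12,2) right/bottom  bias=-1
  edge (12, 2)→(12, 12): d=(0,10) right/bottom  bias=-1
  edge (12, 12)→(0, 0): d=(-12,-12) top-left  bias=+0
    (0,0)@(1, 1): e=[10,110,0] → █  [on edge]
    (1,0)@(3, 1): e=[6,90,24] → █
    (2,0)@(5, 1): e=[2,70,48] → █
    (3,0)@(7, 1): e=[-2,50,72] → ·
    (0,1)@(1, 3): e=[34,110,-24] → ·
    (1,1)@(3, 3): e=[30,90,0] → █  [on edge]
    (3,1)@(7, 3): e=[22,50,48] → █
    (4,1)@(9, 3): e=[18,30,72] → █
    (5,1)@(11, 3): e=[14,10,96] → █
    (1,2)@(3, 5): e=[54,90,-24] → ·
    (2,2)@(5, 5): e=[50,70,0] → █  [on edge]
    (2,3)@(5, 7): e=[74,70,-24] → ·
    (3,3)@(7, 7): e=[70,50,0] → █  [on edge]
    (4,4)@(9, 9): e=[90,30,0] → █  [on edge]
    (5,5)@(11, 11): e=[110,10,0] → █  [on edge]
  covered (18 px):
    █ █ █ · · ·
    · █ █ █ █ █
    · · █ █ █ █
    · · · █ █ █
    · · · · █ █
    · · · · · █
    · · · · · ·
    · · · · · ·
T1:
  2·area = 70  (B↔C swapped to make it positive)
  edge (4, 2)→(10, 4): d=(6,2) right/bottom  bias=-1
  edge (10, 4)→(2, 13): d=(-8,9) right/bottom  bias=-1
  edge (2, 13)→(4, 2): d=(2,-11) top-left  bias=+0
    (0,0)@(1, 1): e=[0,105,-35] → ·  [on edge]
    (2,1)@(5, 3): e=[4,53,13] → █
    (3,1)@(7, 3): e=[0,35,35] → ·  [on edge]
    (2,2)@(5, 5): e=[16,37,17] → █
    (3,2)@(7, 5): e=[12,19,39] → █
    (4,2)@(9, 5): e=[8,1,61] → █
    (5,2)@(11, 5): e=[4,-17,83] → ·
    (2,3)@(5, 7): e=[28,21,21] → █
    (4,3)@(9, 7): e=[20,-15,65] → ·
    (1,4)@(3, 9): e=[44,23,3] → █
    (3,4)@(7, 9): e=[36,-13,47] → ·
    (1,5)@(3, 11): e=[56,7,7] → █
  covered (9 px):
    · · · · · ·
    · · █ · · ·
    · · █ █ █ ·
    · · █ █ · ·
    · █ █ · · ·
    · █ · · · ·
    · · · · · ·
    · · · · · ·

Answer: [[2,1],[2,2],[3,2],[4,2],[2,3],[3,3],[1,4],[2,4],[1,5]]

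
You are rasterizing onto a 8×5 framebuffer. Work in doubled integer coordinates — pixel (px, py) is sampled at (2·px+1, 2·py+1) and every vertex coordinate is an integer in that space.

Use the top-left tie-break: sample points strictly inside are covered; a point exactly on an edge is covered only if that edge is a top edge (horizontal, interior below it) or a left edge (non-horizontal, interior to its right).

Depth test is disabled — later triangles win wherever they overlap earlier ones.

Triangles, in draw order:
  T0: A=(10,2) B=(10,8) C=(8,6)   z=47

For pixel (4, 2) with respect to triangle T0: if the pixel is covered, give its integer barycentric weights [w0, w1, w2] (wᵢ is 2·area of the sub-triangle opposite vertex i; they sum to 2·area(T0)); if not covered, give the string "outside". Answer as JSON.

T0:
  2·area = 12
  edge (10, 2)→(10, 8): d=(0,6) right/bottom  bias=-1
  edge (10, 8)→(8, 6): d=(-2,-2) top-left  bias=+0
  edge (8, 6)→(10, 2): d=(2,-4) top-left  bias=+0
    (1,0)@(3, 1): e=[42,0,-30] → ·  [on edge]
    (2,1)@(5, 3): e=[30,0,-18] → ·  [on edge]
    (3,2)@(7, 5): e=[18,0,-6] → ·  [on edge]
    (4,2)@(9, 5): e=[6,4,2] → █
    (5,2)@(11, 5): e=[-6,8,10] → ·
    (4,3)@(9, 7): e=[6,0,6] → █  [on edge]
    (5,3)@(11, 7): e=[-6,4,14] → ·
    (4,4)@(9, 9): e=[6,-4,10] → ·
    (5,4)@(11, 9): e=[-6,0,18] → ·  [on edge]
  covered (2 px):
    · · · · · · · ·
    · · · · · · · ·
    · · · · █ · · ·
    · · · · █ · · ·
    · · · · · · · ·

Result: [4,2,6]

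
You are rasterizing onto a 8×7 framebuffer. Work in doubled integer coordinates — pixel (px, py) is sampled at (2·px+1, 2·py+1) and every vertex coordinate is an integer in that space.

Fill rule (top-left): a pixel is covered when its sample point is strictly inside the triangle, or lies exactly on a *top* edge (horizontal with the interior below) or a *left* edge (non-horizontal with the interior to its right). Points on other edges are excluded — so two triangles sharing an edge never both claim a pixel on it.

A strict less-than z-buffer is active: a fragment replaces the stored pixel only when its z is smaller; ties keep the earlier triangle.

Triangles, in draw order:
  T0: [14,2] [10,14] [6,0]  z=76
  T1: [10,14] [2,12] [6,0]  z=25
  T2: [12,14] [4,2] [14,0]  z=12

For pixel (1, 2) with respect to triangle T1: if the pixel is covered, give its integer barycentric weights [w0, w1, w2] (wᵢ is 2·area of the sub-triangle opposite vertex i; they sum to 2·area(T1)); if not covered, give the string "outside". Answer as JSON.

T0:
  2·area = 104
  edge (14, 2)→(10, 14): d=(-4,12) right/bottom  bias=-1
  edge (10, 14)→(6, 0): d=(-4,-14) top-left  bias=+0
  edge (6, 0)→(14, 2): d=(8,2) right/bottom  bias=-1
    (3,0)@(7, 1): e=[88,10,6] → █
    (4,0)@(9, 1): e=[64,38,2] → █
    (5,0)@(11, 1): e=[40,66,-2] → ·
    (3,1)@(7, 3): e=[80,2,22] → █
    (5,1)@(11, 3): e=[32,58,14] → █
    (6,1)@(13, 3): e=[8,86,10] → █
    (7,1)@(15, 3): e=[-16,114,6] → ·
    (3,2)@(7, 5): e=[72,-6,38] → ·
    (4,2)@(9, 5): e=[48,22,34] → █
    (6,2)@(13, 5): e=[0,78,26] → ·  [on edge]
    (4,3)@(9, 7): e=[40,14,50] → █
    (6,3)@(13, 7): e=[-8,70,42] → ·
    (5,5)@(11, 11): e=[0,26,78] → ·  [on edge]
  covered (12 px):
    · · · █ █ · · ·
    · · · █ █ █ █ ·
    · · · · █ █ · ·
    · · · · █ █ · ·
    · · · · █ █ · ·
    · · · · · · · ·
    · · · · · · · ·
T1:
  2·area = 104
  edge (10, 14)→(2, 12): d=(-8,-2) top-left  bias=+0
  edge (2, 12)→(6, 0): d=(4,-12) top-left  bias=+0
  edge (6, 0)→(10, 14): d=(4,14) right/bottom  bias=-1
    (2,1)@(5, 3): e=[78,0,26] → █  [on edge]
    (3,1)@(7, 3): e=[82,24,-2] → ·
    (2,2)@(5, 5): e=[62,8,34] → █
    (3,2)@(7, 5): e=[66,32,6] → █
    (4,2)@(9, 5): e=[70,56,-22] → ·
    (2,3)@(5, 7): e=[46,16,42] → █
    (4,3)@(9, 7): e=[54,64,-14] → ·
    (1,4)@(3, 9): e=[26,0,78] → █  [on edge]
    (4,4)@(9, 9): e=[38,72,-6] → ·
    (1,5)@(3, 11): e=[10,8,86] → █
    (4,5)@(9, 11): e=[22,80,2] → █
    (5,5)@(11, 11): e=[26,104,-26] → ·
  covered (14 px):
    · · · · · · · ·
    · · █ · · · · ·
    · · █ █ · · · ·
    · · █ █ · · · ·
    · █ █ █ · · · ·
    · █ █ █ █ · · ·
    · · · █ █ · · ·
T2:
  2·area = 136
  edge (12, 14)→(4, 2): d=(-8,-12) top-left  bias=+0
  edge (4, 2)→(14, 0): d=(10,-2) top-left  bias=+0
  edge (14, 0)→(12, 14): d=(-2,14) right/bottom  bias=-1
    (4,0)@(9, 1): e=[68,0,68] → █  [on edge]
    (5,0)@(11, 1): e=[92,4,40] → █
    (6,0)@(13, 1): e=[116,8,12] → █
    (7,0)@(15, 1): e=[140,12,-16] → ·
    (2,1)@(5, 3): e=[4,12,120] → █
    (3,1)@(7, 3): e=[28,16,92] → █
    (7,1)@(15, 3): e=[124,32,-20] → ·
    (2,2)@(5, 5): e=[-12,32,116] → ·
    (3,2)@(7, 5): e=[12,36,88] → █
    (7,2)@(15, 5): e=[108,52,-24] → ·
    (3,3)@(7, 7): e=[-4,56,84] → ·
    (4,3)@(9, 7): e=[20,60,56] → █
    (6,3)@(13, 7): e=[68,68,0] → ·  [on edge]
  covered (17 px):
    · · · · █ █ █ ·
    · · █ █ █ █ █ ·
    · · · █ █ █ █ ·
    · · · · █ █ · ·
    · · · · █ █ · ·
    · · · · · █ · ·
    · · · · · · · ·

Result: "outside"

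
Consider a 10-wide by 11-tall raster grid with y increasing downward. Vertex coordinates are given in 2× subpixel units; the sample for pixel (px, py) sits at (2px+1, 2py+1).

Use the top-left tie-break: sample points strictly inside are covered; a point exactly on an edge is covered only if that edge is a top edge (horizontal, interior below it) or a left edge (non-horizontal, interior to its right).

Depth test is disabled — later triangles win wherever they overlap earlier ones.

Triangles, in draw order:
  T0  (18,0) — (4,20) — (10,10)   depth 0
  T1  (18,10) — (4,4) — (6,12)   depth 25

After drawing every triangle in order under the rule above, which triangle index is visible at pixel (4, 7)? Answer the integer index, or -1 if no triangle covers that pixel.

T0:
  2·area = 20
  edge (18, 0)→(4, 20): d=(-14,20) right/bottom  bias=-1
  edge (4, 20)→(10, 10): d=(6,-10) top-left  bias=+0
  edge (10, 10)→(18, 0): d=(8,-10) top-left  bias=+0
    (6,2)@(13, 5): e=[30,0,-10] → .  [on edge]
    (6,3)@(13, 7): e=[2,12,6] → X
    (7,3)@(15, 7): e=[-38,32,26] → .
    (5,4)@(11, 9): e=[14,4,2] → X
    (6,4)@(13, 9): e=[-26,24,22] → .
    (5,5)@(11, 11): e=[-14,16,18] → .
    (3,7)@(7, 15): e=[10,0,10] → X  [on edge]
    (4,7)@(9, 15): e=[-30,20,30] → .
    (3,8)@(7, 17): e=[-18,12,26] → .
  covered (3 px):
    . . . . . . . . . .
    . . . . . . . . . .
    . . . . . . . . . .
    . . . . . . X . . .
    . . . . . X . . . .
    . . . . . . . . . .
    . . . . . . . . . .
    . . . X . . . . . .
    . . . . . . . . . .
    . . . . . . . . . .
    . . . . . . . . . .
T1:
  2·area = 100  (B↔C swapped to make it positive)
  edge (18, 10)→(6, 12): d=(-12,2) right/bottom  bias=-1
  edge (6, 12)→(4, 4): d=(-2,-8) top-left  bias=+0
  edge (4, 4)→(18, 10): d=(14,6) right/bottom  bias=-1
    (2,2)@(5, 5): e=[86,6,8] → X
    (3,2)@(7, 5): e=[82,22,-4] → .
    (2,3)@(5, 7): e=[62,2,36] → X
    (3,3)@(7, 7): e=[58,18,24] → X
    (4,3)@(9, 7): e=[54,34,12] → X
    (5,3)@(11, 7): e=[50,50,0] → .  [on edge]
    (2,4)@(5, 9): e=[38,-2,64] → .
    (3,4)@(7, 9): e=[34,14,52] → X
    (5,4)@(11, 9): e=[26,46,28] → X
    (6,4)@(13, 9): e=[22,62,16] → X
    (7,4)@(15, 9): e=[18,78,4] → X
    (8,4)@(17, 9): e=[14,94,-8] → .
  covered (12 px):
    . . . . . . . . . .
    . . . . . . . . . .
    . . X . . . . . . .
    . . X X X . . . . .
    . . . X X X X X . .
    . . . X X X . . . .
    . . . . . . . . . .
    . . . . . . . . . .
    . . . . . . . . . .
    . . . . . . . . . .
    . . . . . . . . . .

Z-buffer (winner per pixel, '.' = empty):
  . . . . . . . . . .
  . . . . . . . . . .
  . . 1 . . . . . . .
  . . 1 1 1 . 0 . . .
  . . . 1 1 1 1 1 . .
  . . . 1 1 1 . . . .
  . . . . . . . . . .
  . . . 0 . . . . . .
  . . . . . . . . . .
  . . . . . . . . . .
  . . . . . . . . . .

Result: -1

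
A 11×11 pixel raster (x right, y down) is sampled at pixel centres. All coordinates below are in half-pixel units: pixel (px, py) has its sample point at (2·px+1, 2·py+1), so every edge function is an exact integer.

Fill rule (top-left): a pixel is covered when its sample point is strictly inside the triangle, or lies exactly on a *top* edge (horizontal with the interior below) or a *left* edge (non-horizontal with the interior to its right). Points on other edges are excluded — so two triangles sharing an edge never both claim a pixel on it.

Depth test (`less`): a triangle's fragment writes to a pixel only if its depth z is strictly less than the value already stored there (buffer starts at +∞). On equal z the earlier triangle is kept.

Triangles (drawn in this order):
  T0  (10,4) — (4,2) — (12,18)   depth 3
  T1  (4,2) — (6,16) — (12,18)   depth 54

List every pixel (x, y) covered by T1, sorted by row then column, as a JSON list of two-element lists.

T0:
  2·area = 80  (B↔C swapped to make it positive)
  edge (10, 4)→(12, 18): d=(2,14) right/bottom  bias=-1
  edge (12, 18)→(4, 2): d=(-8,-16) top-left  bias=+0
  edge (4, 2)→(10, 4): d=(6,2) right/bottom  bias=-1
    (0,0)@(1, 1): e=[120,-40,0] → .  [on edge]
    (2,1)@(5, 3): e=[68,8,4] → X
    (3,1)@(7, 3): e=[40,40,0] → .  [on edge]
    (2,2)@(5, 5): e=[72,-8,16] → .
    (3,2)@(7, 5): e=[44,24,12] → X
    (4,2)@(9, 5): e=[16,56,8] → X
    (5,2)@(11, 5): e=[-12,88,4] → .
    (6,2)@(13, 5): e=[-40,120,0] → .  [on edge]
    (3,3)@(7, 7): e=[48,8,24] → X
    (5,3)@(11, 7): e=[-8,72,16] → .
    (9,3)@(19, 7): e=[-120,200,0] → .  [on edge]
    (3,4)@(7, 9): e=[52,-8,36] → .
    (5,5)@(11, 11): e=[0,40,40] → .  [on edge]
  covered (9 px):
    . . . . . . . . . . .
    . . X . . . . . . . .
    . . . X X . . . . . .
    . . . X X . . . . . .
    . . . . X . . . . . .
    . . . . X . . . . . .
    . . . . . X . . . . .
    . . . . . X . . . . .
    . . . . . . . . . . .
    . . . . . . . . . . .
    . . . . . . . . . . .
T1:
  2·area = 80  (B↔C swapped to make it positive)
  edge (4, 2)→(12, 18): d=(8,16) right/bottom  bias=-1
  edge (12, 18)→(6, 16): d=(-6,-2) top-left  bias=+0
  edge (6, 16)→(4, 2): d=(-2,-14) top-left  bias=+0
    (2,2)@(5, 5): e=[8,64,8] → X
    (3,2)@(7, 5): e=[-24,68,36] → .
    (2,3)@(5, 7): e=[24,52,4] → X
    (3,3)@(7, 7): e=[-8,56,32] → .
    (2,4)@(5, 9): e=[40,40,0] → X  [on edge]
    (3,4)@(7, 9): e=[8,44,28] → X
    (4,4)@(9, 9): e=[-24,48,56] → .
    (2,5)@(5, 11): e=[56,28,-4] → .
    (3,5)@(7, 11): e=[24,32,24] → X
    (4,5)@(9, 11): e=[-8,36,52] → .
    (3,6)@(7, 13): e=[40,20,20] → X
    (4,6)@(9, 13): e=[8,24,48] → X
    (1,7)@(3, 15): e=[120,0,-40] → .  [on edge]
    (4,8)@(9, 17): e=[40,0,40] → X  [on edge]
    (7,9)@(15, 19): e=[-40,0,120] → .  [on edge]
    (10,10)@(21, 21): e=[-120,0,200] → .  [on edge]
  covered (11 px):
    . . . . . . . . . . .
    . . . . . . . . . . .
    . . X . . . . . . . .
    . . X . . . . . . . .
    . . X X . . . . . . .
    . . . X . . . . . . .
    . . . X X . . . . . .
    . . . X X . . . . . .
    . . . . X X . . . . .
    . . . . . . . . . . .
    . . . . . . . . . . .

Answer: [[2,2],[2,3],[2,4],[3,4],[3,5],[3,6],[4,6],[3,7],[4,7],[4,8],[5,8]]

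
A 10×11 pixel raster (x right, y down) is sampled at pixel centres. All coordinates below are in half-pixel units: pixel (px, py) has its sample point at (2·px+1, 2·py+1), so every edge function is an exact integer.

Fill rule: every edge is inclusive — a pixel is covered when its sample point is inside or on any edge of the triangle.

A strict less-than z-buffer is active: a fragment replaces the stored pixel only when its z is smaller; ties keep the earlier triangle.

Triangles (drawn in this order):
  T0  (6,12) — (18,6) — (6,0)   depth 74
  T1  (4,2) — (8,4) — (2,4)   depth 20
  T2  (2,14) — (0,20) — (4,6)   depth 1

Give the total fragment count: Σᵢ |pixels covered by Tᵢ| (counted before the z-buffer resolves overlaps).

T0:
  2·area = 144  (B↔C swapped to make it positive)
  edge (6, 12)→(6, 0): d=(0,-12) inclusive
  edge (6, 0)→(18, 6): d=(12,6) inclusive
  edge (18, 6)→(6, 12): d=(-12,6) inclusive
    (3,0)@(7, 1): e=[12,6,126] → X
    (4,0)@(9, 1): e=[36,-6,114] → .
    (3,1)@(7, 3): e=[12,30,102] → X
    (4,1)@(9, 3): e=[36,18,90] → X
    (5,1)@(11, 3): e=[60,6,78] → X
    (6,1)@(13, 3): e=[84,-6,66] → .
    (3,2)@(7, 5): e=[12,54,78] → X
    (6,2)@(13, 5): e=[84,18,42] → X
    (7,2)@(15, 5): e=[108,6,30] → X
    (8,2)@(17, 5): e=[132,-6,18] → .
    (3,3)@(7, 7): e=[12,78,54] → X
    (8,3)@(17, 7): e=[132,18,-6] → .
  covered (18 px):
    . . . X . . . . . .
    . . . X X X . . . .
    . . . X X X X X . .
    . . . X X X X X . .
    . . . X X X . . . .
    . . . X . . . . . .
    . . . . . . . . . .
    . . . . . . . . . .
    . . . . . . . . . .
    . . . . . . . . . .
    . . . . . . . . . .
T1:
  2·area = 12
  edge (4, 2)→(8, 4): d=(4,2) inclusive
  edge (8, 4)→(2, 4): d=(-6,0) inclusive
  edge (2, 4)→(4, 2): d=(2,-2) inclusive
    (2,0)@(5, 1): e=[-6,18,0] → .  [on edge]
    (1,1)@(3, 3): e=[6,6,0] → X  [on edge]
    (2,1)@(5, 3): e=[2,6,4] → X
    (3,1)@(7, 3): e=[-2,6,8] → .
    (0,2)@(1, 5): e=[18,-6,0] → .  [on edge]
    (1,2)@(3, 5): e=[14,-6,4] → .
    (2,2)@(5, 5): e=[10,-6,8] → .
  covered (2 px):
    . . . . . . . . . .
    . X X . . . . . . .
    . . . . . . . . . .
    . . . . . . . . . .
    . . . . . . . . . .
    . . . . . . . . . .
    . . . . . . . . . .
    . . . . . . . . . .
    . . . . . . . . . .
    . . . . . . . . . .
    . . . . . . . . . .
T2:
  2·area = 4
  edge (2, 14)→(0, 20): d=(-2,6) inclusive
  edge (0, 20)→(4, 6): d=(4,-14) inclusive
  edge (4, 6)→(2, 14): d=(-2,8) inclusive
    (2,2)@(5, 5): e=[0,10,-6] → .  [on edge]
    (1,5)@(3, 11): e=[0,6,-2] → .  [on edge]
    (0,8)@(1, 17): e=[0,2,2] → X  [on edge]
    (1,8)@(3, 17): e=[-12,30,-14] → .
    (0,9)@(1, 19): e=[-4,10,-2] → .
  covered (1 px):
    . . . . . . . . . .
    . . . . . . . . . .
    . . . . . . . . . .
    . . . . . . . . . .
    . . . . . . . . . .
    . . . . . . . . . .
    . . . . . . . . . .
    . . . . . . . . . .
    X . . . . . . . . .
    . . . . . . . . . .
    . . . . . . . . . .

Final: 21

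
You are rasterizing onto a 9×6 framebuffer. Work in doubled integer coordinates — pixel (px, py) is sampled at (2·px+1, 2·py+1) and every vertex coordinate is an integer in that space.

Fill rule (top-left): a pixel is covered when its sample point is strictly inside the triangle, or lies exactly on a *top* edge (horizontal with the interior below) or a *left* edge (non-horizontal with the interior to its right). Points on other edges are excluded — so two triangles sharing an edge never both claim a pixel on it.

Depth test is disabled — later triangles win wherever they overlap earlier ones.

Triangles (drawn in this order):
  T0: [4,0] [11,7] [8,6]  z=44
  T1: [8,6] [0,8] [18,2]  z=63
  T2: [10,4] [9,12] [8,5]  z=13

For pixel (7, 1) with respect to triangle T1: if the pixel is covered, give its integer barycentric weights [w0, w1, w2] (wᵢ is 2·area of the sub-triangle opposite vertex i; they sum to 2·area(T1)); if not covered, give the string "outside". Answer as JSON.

T0:
  2·area = 14
  edge (4, 0)→(11, 7): d=(7,7) right/bottom  bias=-1
  edge (11, 7)→(8, 6): d=(-3,-1) top-left  bias=+0
  edge (8, 6)→(4, 0): d=(-4,-6) top-left  bias=+0
    (2,0)@(5, 1): e=[0,12,2] → ·  [on edge]
    (3,1)@(7, 3): e=[0,8,6] → ·  [on edge]
    (2,2)@(5, 5): e=[28,0,-14] → ·  [on edge]
    (4,2)@(9, 5): e=[0,4,10] → ·  [on edge]
    (5,3)@(11, 7): e=[0,0,14] → ·  [on edge]
    (6,4)@(13, 9): e=[0,-4,18] → ·  [on edge]
    (8,4)@(17, 9): e=[-28,0,42] → ·  [on edge]
    (7,5)@(15, 11): e=[0,-8,22] → ·  [on edge]
  covered (0 px):
    · · · · · · · · ·
    · · · · · · · · ·
    · · · · · · · · ·
    · · · · · · · · ·
    · · · · · · · · ·
    · · · · · · · · ·
T1:
  2·area = 12
  edge (8, 6)→(0, 8): d=(-8,2) right/bottom  bias=-1
  edge (0, 8)→(18, 2): d=(18,-6) top-left  bias=+0
  edge (18, 2)→(8, 6): d=(-10,4) right/bottom  bias=-1
    (7,1)@(15, 3): e=[10,0,2] → █  [on edge]
    (8,1)@(17, 3): e=[6,12,-6] → ·
    (4,2)@(9, 5): e=[6,0,6] → █  [on edge]
    (5,2)@(11, 5): e=[2,12,-2] → ·
    (7,2)@(15, 5): e=[-6,36,-18] → ·
    (1,3)@(3, 7): e=[2,0,10] → █  [on edge]
    (2,3)@(5, 7): e=[-2,12,2] → ·
    (4,3)@(9, 7): e=[-10,36,-14] → ·
    (1,4)@(3, 9): e=[-14,36,-10] → ·
  covered (3 px):
    · · · · · · · · ·
    · · · · · · · █ ·
    · · · · █ · · · ·
    · █ · · · · · · ·
    · · · · · · · · ·
    · · · · · · · · ·
T2:
  2·area = 15
  edge (10, 4)→(9, 12): d=(-1,8) right/bottom  bias=-1
  edge (9, 12)→(8, 5): d=(-1,-7) top-left  bias=+0
  edge (8, 5)→(10, 4): d=(2,-1) top-left  bias=+0
    (4,2)@(9, 5): e=[7,7,1] → █
    (5,2)@(11, 5): e=[-9,21,3] → ·
    (4,3)@(9, 7): e=[5,5,5] → █
    (5,3)@(11, 7): e=[-11,19,7] → ·
    (4,4)@(9, 9): e=[3,3,9] → █
    (5,4)@(11, 9): e=[-13,17,11] → ·
    (4,5)@(9, 11): e=[1,1,13] → █
    (5,5)@(11, 11): e=[-15,15,15] → ·
  covered (4 px):
    · · · · · · · · ·
    · · · · · · · · ·
    · · · · █ · · · ·
    · · · · █ · · · ·
    · · · · █ · · · ·
    · · · · █ · · · ·

Final: [0,2,10]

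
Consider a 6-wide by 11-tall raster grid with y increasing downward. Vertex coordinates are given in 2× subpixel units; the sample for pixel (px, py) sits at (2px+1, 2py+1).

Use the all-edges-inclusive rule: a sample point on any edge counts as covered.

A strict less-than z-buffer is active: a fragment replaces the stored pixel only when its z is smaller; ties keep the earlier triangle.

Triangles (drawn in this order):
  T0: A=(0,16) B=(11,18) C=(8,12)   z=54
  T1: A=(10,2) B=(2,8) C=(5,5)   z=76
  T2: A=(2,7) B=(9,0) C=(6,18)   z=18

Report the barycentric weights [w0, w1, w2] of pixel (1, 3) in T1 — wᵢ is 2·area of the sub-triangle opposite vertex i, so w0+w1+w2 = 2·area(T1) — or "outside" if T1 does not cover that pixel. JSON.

T0:
  2·area = 60  (B↔C swapped to make it positive)
  edge (0, 16)→(8, 12): d=(8,-4) inclusive
  edge (8, 12)→(11, 18): d=(3,6) inclusive
  edge (11, 18)→(0, 16): d=(-11,-2) inclusive
    (3,6)@(7, 13): e=[4,9,47] → █
    (4,6)@(9, 13): e=[12,-3,51] → ·
    (1,7)@(3, 15): e=[4,39,17] → █
    (2,7)@(5, 15): e=[12,27,21] → █
    (4,7)@(9, 15): e=[28,3,29] → █
    (5,7)@(11, 15): e=[36,-9,33] → ·
    (1,8)@(3, 17): e=[20,45,-5] → ·
    (2,8)@(5, 17): e=[28,33,-1] → ·
    (3,8)@(7, 17): e=[36,21,3] → █
    (5,8)@(11, 17): e=[52,-3,11] → ·
    (3,9)@(7, 19): e=[52,27,-19] → ·
    (4,9)@(9, 19): e=[60,15,-15] → ·
  covered (7 px):
    · · · · · ·
    · · · · · ·
    · · · · · ·
    · · · · · ·
    · · · · · ·
    · · · · · ·
    · · · █ · ·
    · █ █ █ █ ·
    · · · █ █ ·
    · · · · · ·
    · · · · · ·
T1:
  2·area = 6
  edge (10, 2)→(2, 8): d=(-8,6) inclusive
  edge (2, 8)→(5, 5): d=(3,-3) inclusive
  edge (5, 5)→(10, 2): d=(5,-3) inclusive
    (4,0)@(9, 1): e=[14,0,-8] → ·  [on edge]
    (3,1)@(7, 3): e=[10,0,-4] → ·  [on edge]
    (2,2)@(5, 5): e=[6,0,0] → █  [on edge]
    (3,2)@(7, 5): e=[-6,6,6] → ·
    (1,3)@(3, 7): e=[2,0,4] → █  [on edge]
    (2,3)@(5, 7): e=[-10,6,10] → ·
    (0,4)@(1, 9): e=[-2,0,8] → ·  [on edge]
    (1,4)@(3, 9): e=[-14,6,14] → ·
  covered (2 px):
    · · · · · ·
    · · · · · ·
    · · █ · · ·
    · █ · · · ·
    · · · · · ·
    · · · · · ·
    · · · · · ·
    · · · · · ·
    · · · · · ·
    · · · · · ·
    · · · · · ·
T2:
  2·area = 105
  edge (2, 7)→(9, 0): d=(7,-7) inclusive
  edge (9, 0)→(6, 18): d=(-3,18) inclusive
  edge (6, 18)→(2, 7): d=(-4,-11) inclusive
    (3,1)@(7, 3): e=[7,27,71] → █
    (4,1)@(9, 3): e=[21,-9,93] → ·
    (2,2)@(5, 5): e=[7,57,41] → █
    (4,2)@(9, 5): e=[35,-15,85] → ·
    (1,3)@(3, 7): e=[7,87,11] → █
    (4,3)@(9, 7): e=[49,-21,77] → ·
    (1,4)@(3, 9): e=[21,81,3] → █
    (4,4)@(9, 9): e=[63,-27,69] → ·
    (1,5)@(3, 11): e=[35,75,-5] → ·
    (2,5)@(5, 11): e=[49,39,17] → █
    (4,5)@(9, 11): e=[77,-33,61] → ·
    (2,6)@(5, 13): e=[63,33,9] → █
  covered (13 px):
    · · · · · ·
    · · · █ · ·
    · · █ █ · ·
    · █ █ █ · ·
    · █ █ █ · ·
    · · █ █ · ·
    · · █ · · ·
    · · █ · · ·
    · · · · · ·
    · · · · · ·
    · · · · · ·

Result: [0,4,2]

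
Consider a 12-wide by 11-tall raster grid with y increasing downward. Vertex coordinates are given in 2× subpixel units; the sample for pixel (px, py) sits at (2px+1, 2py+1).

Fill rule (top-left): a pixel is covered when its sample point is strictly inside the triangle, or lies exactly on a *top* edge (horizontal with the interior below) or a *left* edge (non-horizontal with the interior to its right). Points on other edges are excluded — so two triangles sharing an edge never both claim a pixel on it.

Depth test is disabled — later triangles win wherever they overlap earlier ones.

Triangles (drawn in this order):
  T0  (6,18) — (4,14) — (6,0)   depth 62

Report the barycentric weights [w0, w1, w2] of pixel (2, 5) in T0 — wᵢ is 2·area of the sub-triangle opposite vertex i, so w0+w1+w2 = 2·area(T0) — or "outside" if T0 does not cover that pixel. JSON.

T0:
  2·area = 36
  edge (6, 18)→(4, 14): d=(-2,-4) top-left  bias=+0
  edge (4, 14)→(6, 0): d=(2,-14) top-left  bias=+0
  edge (6, 0)→(6, 18): d=(0,18) right/bottom  bias=-1
    (2,3)@(5, 7): e=[18,0,18] → X  [on edge]
    (3,3)@(7, 7): e=[26,28,-18] → .
    (2,4)@(5, 9): e=[14,4,18] → X
    (3,4)@(7, 9): e=[22,32,-18] → .
    (2,5)@(5, 11): e=[10,8,18] → X
    (3,5)@(7, 11): e=[18,36,-18] → .
    (2,6)@(5, 13): e=[6,12,18] → X
    (3,6)@(7, 13): e=[14,40,-18] → .
    (2,7)@(5, 15): e=[2,16,18] → X
    (3,7)@(7, 15): e=[10,44,-18] → .
    (2,8)@(5, 17): e=[-2,20,18] → .
    (1,10)@(3, 21): e=[-18,0,54] → .  [on edge]
  covered (5 px):
    . . . . . . . . . . . .
    . . . . . . . . . . . .
    . . . . . . . . . . . .
    . . X . . . . . . . . .
    . . X . . . . . . . . .
    . . X . . . . . . . . .
    . . X . . . . . . . . .
    . . X . . . . . . . . .
    . . . . . . . . . . . .
    . . . . . . . . . . . .
    . . . . . . . . . . . .

Answer: [8,18,10]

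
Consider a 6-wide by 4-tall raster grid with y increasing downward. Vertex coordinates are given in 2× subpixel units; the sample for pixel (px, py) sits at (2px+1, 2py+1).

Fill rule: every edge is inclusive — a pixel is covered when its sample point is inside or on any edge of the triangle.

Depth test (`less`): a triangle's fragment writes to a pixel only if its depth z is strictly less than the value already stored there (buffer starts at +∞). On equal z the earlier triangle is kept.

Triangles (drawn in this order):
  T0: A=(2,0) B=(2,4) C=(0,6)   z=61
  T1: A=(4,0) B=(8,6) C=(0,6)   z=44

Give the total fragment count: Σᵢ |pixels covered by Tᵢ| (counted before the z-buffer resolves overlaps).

T0:
  2·area = 8
  edge (2, 0)→(2, 4): d=(0,4) inclusive
  edge (2, 4)→(0, 6): d=(-2,2) inclusive
  edge (0, 6)→(2, 0): d=(2,-6) inclusive
    (2,0)@(5, 1): e=[-12,0,20] → ·  [on edge]
    (0,1)@(1, 3): e=[4,4,0] → #  [on edge]
    (1,1)@(3, 3): e=[-4,0,12] → ·  [on edge]
    (0,2)@(1, 5): e=[4,0,4] → #  [on edge]
    (1,2)@(3, 5): e=[-4,-4,16] → ·
    (0,3)@(1, 7): e=[4,-4,8] → ·
  covered (2 px):
    · · · · · ·
    # · · · · ·
    # · · · · ·
    · · · · · ·
T1:
  2·area = 48
  edge (4, 0)→(8, 6): d=(4,6) inclusive
  edge (8, 6)→(0, 6): d=(-8,0) inclusive
  edge (0, 6)→(4, 0): d=(4,-6) inclusive
    (1,1)@(3, 3): e=[18,24,6] → #
    (2,1)@(5, 3): e=[6,24,18] → #
    (3,1)@(7, 3): e=[-6,24,30] → ·
    (0,2)@(1, 5): e=[38,8,2] → #
    (3,2)@(7, 5): e=[2,8,38] → #
    (4,2)@(9, 5): e=[-10,8,50] → ·
    (0,3)@(1, 7): e=[46,-8,10] → ·
    (1,3)@(3, 7): e=[34,-8,22] → ·
    (2,3)@(5, 7): e=[22,-8,34] → ·
    (3,3)@(7, 7): e=[10,-8,46] → ·
  covered (6 px):
    · · · · · ·
    · # # · · ·
    # # # # · ·
    · · · · · ·

Final: 8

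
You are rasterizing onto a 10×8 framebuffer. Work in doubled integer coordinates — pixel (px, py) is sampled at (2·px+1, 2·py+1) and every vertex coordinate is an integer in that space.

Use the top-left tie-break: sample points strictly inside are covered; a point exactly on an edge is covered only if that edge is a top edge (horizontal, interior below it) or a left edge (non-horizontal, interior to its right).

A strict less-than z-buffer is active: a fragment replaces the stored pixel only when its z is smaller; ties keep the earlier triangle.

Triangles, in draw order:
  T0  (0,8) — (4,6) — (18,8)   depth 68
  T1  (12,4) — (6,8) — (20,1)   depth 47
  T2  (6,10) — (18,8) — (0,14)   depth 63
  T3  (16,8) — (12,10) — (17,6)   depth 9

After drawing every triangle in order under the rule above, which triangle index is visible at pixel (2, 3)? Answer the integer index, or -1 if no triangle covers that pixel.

T0:
  2·area = 36
  edge (0, 8)→(4, 6): d=(4,-2) top-left  bias=+0
  edge (4, 6)→(18, 8): d=(14,2) right/bottom  bias=-1
  edge (18, 8)→(0, 8): d=(-18,0) right/bottom  bias=-1
    (1,3)@(3, 7): e=[2,16,18] → █
    (2,3)@(5, 7): e=[6,12,18] → █
    (3,3)@(7, 7): e=[10,8,18] → █
    (4,3)@(9, 7): e=[14,4,18] → █
    (5,3)@(11, 7): e=[18,0,18] → ·  [on edge]
    (1,4)@(3, 9): e=[10,44,-18] → ·
    (2,4)@(5, 9): e=[14,40,-18] → ·
    (3,4)@(7, 9): e=[18,36,-18] → ·
    (4,4)@(9, 9): e=[22,32,-18] → ·
  covered (4 px):
    · · · · · · · · · ·
    · · · · · · · · · ·
    · · · · · · · · · ·
    · █ █ █ █ · · · · ·
    · · · · · · · · · ·
    · · · · · · · · · ·
    · · · · · · · · · ·
    · · · · · · · · · ·
T1:
  2·area = 14  (B↔C swapped to make it positive)
  edge (12, 4)→(20, 1): d=(8,-3) top-left  bias=+0
  edge (20, 1)→(6, 8): d=(-14,7) right/bottom  bias=-1
  edge (6, 8)→(12, 4): d=(6,-4) top-left  bias=+0
    (7,1)@(15, 3): e=[1,7,6] → █
    (8,1)@(17, 3): e=[7,-7,14] → ·
    (5,2)@(11, 5): e=[5,7,2] → █
    (6,2)@(13, 5): e=[11,-7,10] → ·
    (7,2)@(15, 5): e=[17,-21,18] → ·
    (5,3)@(11, 7): e=[21,-21,14] → ·
  covered (2 px):
    · · · · · · · · · ·
    · · · · · · · █ · ·
    · · · · · █ · · · ·
    · · · · · · · · · ·
    · · · · · · · · · ·
    · · · · · · · · · ·
    · · · · · · · · · ·
    · · · · · · · · · ·
T2:
  2·area = 36
  edge (6, 10)→(18, 8): d=(12,-2) top-left  bias=+0
  edge (18, 8)→(0, 14): d=(-18,6) right/bottom  bias=-1
  edge (0, 14)→(6, 10): d=(6,-4) top-left  bias=+0
    (6,4)@(13, 9): e=[2,12,22] → █
    (7,4)@(15, 9): e=[6,0,30] → ·  [on edge]
    (2,5)@(5, 11): e=[10,24,2] → █
    (3,5)@(7, 11): e=[14,12,10] → █
    (4,5)@(9, 11): e=[18,0,18] → ·  [on edge]
    (6,5)@(13, 11): e=[26,-24,34] → ·
    (1,6)@(3, 13): e=[30,0,6] → ·  [on edge]
    (2,6)@(5, 13): e=[34,-12,14] → ·
    (3,6)@(7, 13): e=[38,-24,22] → ·
  covered (3 px):
    · · · · · · · · · ·
    · · · · · · · · · ·
    · · · · · · · · · ·
    · · · · · · · · · ·
    · · · · · · █ · · ·
    · · █ █ · · · · · ·
    · · · · · · · · · ·
    · · · · · · · · · ·
T3:
  2·area = 6
  edge (16, 8)→(12, 10): d=(-4,2) right/bottom  bias=-1
  edge (12, 10)→(17, 6): d=(5,-4) top-left  bias=+0
  edge (17, 6)→(16, 8): d=(-1,2) right/bottom  bias=-1
  covered (0 px):
    · · · · · · · · · ·
    · · · · · · · · · ·
    · · · · · · · · · ·
    · · · · · · · · · ·
    · · · · · · · · · ·
    · · · · · · · · · ·
    · · · · · · · · · ·
    · · · · · · · · · ·

Z-buffer (winner per pixel, '.' = empty):
  . . . . . . . . . .
  . . . . . . . 1 . .
  . . . . . 1 . . . .
  . 0 0 0 0 . . . . .
  . . . . . . 2 . . .
  . . 2 2 . . . . . .
  . . . . . . . . . .
  . . . . . . . . . .

Result: 0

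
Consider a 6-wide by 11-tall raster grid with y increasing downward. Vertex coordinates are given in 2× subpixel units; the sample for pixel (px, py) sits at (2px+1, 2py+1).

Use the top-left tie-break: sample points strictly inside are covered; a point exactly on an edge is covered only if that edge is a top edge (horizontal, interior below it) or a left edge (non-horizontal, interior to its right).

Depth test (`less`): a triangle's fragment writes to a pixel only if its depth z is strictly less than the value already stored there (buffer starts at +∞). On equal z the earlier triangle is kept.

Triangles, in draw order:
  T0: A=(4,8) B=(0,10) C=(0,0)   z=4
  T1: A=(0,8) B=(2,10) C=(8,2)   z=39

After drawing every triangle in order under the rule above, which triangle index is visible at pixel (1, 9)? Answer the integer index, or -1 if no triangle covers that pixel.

T0:
  2·area = 40
  edge (4, 8)→(0, 10): d=(-4,2) right/bottom  bias=-1
  edge (0, 10)→(0, 0): d=(0,-10) top-left  bias=+0
  edge (0, 0)→(4, 8): d=(4,8) right/bottom  bias=-1
    (0,1)@(1, 3): e=[26,10,4] → █
    (1,1)@(3, 3): e=[22,30,-12] → ·
    (0,2)@(1, 5): e=[18,10,12] → █
    (1,2)@(3, 5): e=[14,30,-4] → ·
    (0,3)@(1, 7): e=[10,10,20] → █
    (1,3)@(3, 7): e=[6,30,4] → █
    (2,3)@(5, 7): e=[2,50,-12] → ·
    (0,4)@(1, 9): e=[2,10,28] → █
    (1,4)@(3, 9): e=[-2,30,12] → ·
    (0,5)@(1, 11): e=[-6,10,36] → ·
  covered (5 px):
    · · · · · ·
    █ · · · · ·
    █ · · · · ·
    █ █ · · · ·
    █ · · · · ·
    · · · · · ·
    · · · · · ·
    · · · · · ·
    · · · · · ·
    · · · · · ·
    · · · · · ·
T1:
  2·area = 28  (B↔C swapped to make it positive)
  edge (0, 8)→(8, 2): d=(8,-6) top-left  bias=+0
  edge (8, 2)→(2, 10): d=(-6,8) right/bottom  bias=-1
  edge (2, 10)→(0, 8): d=(-2,-2) top-left  bias=+0
    (3,1)@(7, 3): e=[2,2,24] → █
    (4,1)@(9, 3): e=[14,-14,28] → ·
    (2,2)@(5, 5): e=[6,6,16] → █
    (3,2)@(7, 5): e=[18,-10,20] → ·
    (1,3)@(3, 7): e=[10,10,8] → █
    (2,3)@(5, 7): e=[22,-6,12] → ·
    (0,4)@(1, 9): e=[14,14,0] → █  [on edge]
    (1,4)@(3, 9): e=[26,-2,4] → ·
    (0,5)@(1, 11): e=[30,2,-4] → ·
    (1,5)@(3, 11): e=[42,-14,0] → ·  [on edge]
    (2,6)@(5, 13): e=[70,-42,0] → ·  [on edge]
    (3,7)@(7, 15): e=[98,-70,0] → ·  [on edge]
    (4,8)@(9, 17): e=[126,-98,0] → ·  [on edge]
    (5,9)@(11, 19): e=[154,-126,0] → ·  [on edge]
  covered (4 px):
    · · · · · ·
    · · · █ · ·
    · · █ · · ·
    · █ · · · ·
    █ · · · · ·
    · · · · · ·
    · · · · · ·
    · · · · · ·
    · · · · · ·
    · · · · · ·
    · · · · · ·

Z-buffer (winner per pixel, '.' = empty):
  . . . . . .
  0 . . 1 . .
  0 . 1 . . .
  0 0 . . . .
  0 . . . . .
  . . . . . .
  . . . . . .
  . . . . . .
  . . . . . .
  . . . . . .
  . . . . . .

Answer: -1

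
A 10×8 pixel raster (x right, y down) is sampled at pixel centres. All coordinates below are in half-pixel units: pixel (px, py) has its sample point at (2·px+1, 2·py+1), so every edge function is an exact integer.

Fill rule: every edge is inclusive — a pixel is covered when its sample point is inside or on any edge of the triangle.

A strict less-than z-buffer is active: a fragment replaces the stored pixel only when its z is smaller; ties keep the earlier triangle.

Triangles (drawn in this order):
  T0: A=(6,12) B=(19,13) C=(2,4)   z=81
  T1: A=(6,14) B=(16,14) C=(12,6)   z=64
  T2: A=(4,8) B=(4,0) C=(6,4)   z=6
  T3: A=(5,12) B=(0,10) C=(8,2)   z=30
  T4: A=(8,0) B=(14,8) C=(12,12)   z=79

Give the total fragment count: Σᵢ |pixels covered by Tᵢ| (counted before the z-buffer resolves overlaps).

T0:
  2·area = 100  (B↔C swapped to make it positive)
  edge (6, 12)→(2, 4): d=(-4,-8) inclusive
  edge (2, 4)→(19, 13): d=(17,9) inclusive
  edge (19, 13)→(6, 12): d=(-13,-1) inclusive
    (1,2)@(3, 5): e=[4,8,88] → #
    (2,2)@(5, 5): e=[20,-10,90] → ·
    (1,3)@(3, 7): e=[-4,42,62] → ·
    (2,3)@(5, 7): e=[12,24,64] → #
    (3,3)@(7, 7): e=[28,6,66] → #
    (4,3)@(9, 7): e=[44,-12,68] → ·
    (2,4)@(5, 9): e=[4,58,38] → #
    (4,4)@(9, 9): e=[36,22,42] → #
    (5,4)@(11, 9): e=[52,4,44] → #
    (6,4)@(13, 9): e=[68,-14,46] → ·
    (2,5)@(5, 11): e=[-4,92,12] → ·
    (3,5)@(7, 11): e=[12,74,14] → #
    (9,6)@(19, 13): e=[100,0,0] → #  [on edge]
  covered (13 px):
    · · · · · · · · · ·
    · · · · · · · · · ·
    · # · · · · · · · ·
    · · # # · · · · · ·
    · · # # # # · · · ·
    · · · # # # # # · ·
    · · · · · · · · · #
    · · · · · · · · · ·
T1:
  2·area = 80  (B↔C swapped to make it positive)
  edge (6, 14)→(12, 6): d=(6,-8) inclusive
  edge (12, 6)→(16, 14): d=(4,8) inclusive
  edge (16, 14)→(6, 14): d=(-10,0) inclusive
    (5,4)@(11, 9): e=[10,20,50] → #
    (6,4)@(13, 9): e=[26,4,50] → #
    (7,4)@(15, 9): e=[42,-12,50] → ·
    (4,5)@(9, 11): e=[6,44,30] → #
    (7,5)@(15, 11): e=[54,-4,30] → ·
    (3,6)@(7, 13): e=[2,68,10] → #
    (7,6)@(15, 13): e=[66,4,10] → #
    (8,6)@(17, 13): e=[82,-12,10] → ·
    (3,7)@(7, 15): e=[14,76,-10] → ·
    (4,7)@(9, 15): e=[30,60,-10] → ·
    (5,7)@(11, 15): e=[46,44,-10] → ·
    (6,7)@(13, 15): e=[62,28,-10] → ·
  covered (10 px):
    · · · · · · · · · ·
    · · · · · · · · · ·
    · · · · · · · · · ·
    · · · · · · · · · ·
    · · · · · # # · · ·
    · · · · # # # · · ·
    · · · # # # # # · ·
    · · · · · · · · · ·
T2:
  2·area = 16
  edge (4, 8)→(4, 0): d=(0,-8) inclusive
  edge (4, 0)→(6, 4): d=(2,4) inclusive
  edge (6, 4)→(4, 8): d=(-2,4) inclusive
    (2,1)@(5, 3): e=[8,2,6] → #
    (3,1)@(7, 3): e=[24,-6,-2] → ·
    (2,2)@(5, 5): e=[8,6,2] → #
    (3,2)@(7, 5): e=[24,-2,-6] → ·
    (2,3)@(5, 7): e=[8,10,-2] → ·
  covered (2 px):
    · · · · · · · · · ·
    · · # · · · · · · ·
    · · # · · · · · · ·
    · · · · · · · · · ·
    · · · · · · · · · ·
    · · · · · · · · · ·
    · · · · · · · · · ·
    · · · · · · · · · ·
T3:
  2·area = 56
  edge (5, 12)→(0, 10): d=(-5,-2) inclusive
  edge (0, 10)→(8, 2): d=(8,-8) inclusive
  edge (8, 2)→(5, 12): d=(-3,10) inclusive
    (4,0)@(9, 1): e=[63,0,-7] → ·  [on edge]
    (3,1)@(7, 3): e=[49,0,7] → #  [on edge]
    (4,1)@(9, 3): e=[53,16,-13] → ·
    (2,2)@(5, 5): e=[35,0,21] → #  [on edge]
    (4,2)@(9, 5): e=[43,32,-19] → ·
    (1,3)@(3, 7): e=[21,0,35] → #  [on edge]
    (3,3)@(7, 7): e=[29,32,-5] → ·
    (0,4)@(1, 9): e=[7,0,49] → #  [on edge]
    (3,4)@(7, 9): e=[19,48,-11] → ·
    (0,5)@(1, 11): e=[-3,16,43] → ·
    (1,5)@(3, 11): e=[1,32,23] → #
    (3,5)@(7, 11): e=[9,64,-17] → ·
  covered (10 px):
    · · · · · · · · · ·
    · · · # · · · · · ·
    · · # # · · · · · ·
    · # # · · · · · · ·
    # # # · · · · · · ·
    · # # · · · · · · ·
    · · · · · · · · · ·
    · · · · · · · · · ·
T4:
  2·area = 40
  edge (8, 0)→(14, 8): d=(6,8) inclusive
  edge (14, 8)→(12, 12): d=(-2,4) inclusive
  edge (12, 12)→(8, 0): d=(-4,-12) inclusive
    (4,1)@(9, 3): e=[10,30,0] → #  [on edge]
    (5,1)@(11, 3): e=[-6,22,24] → ·
    (4,2)@(9, 5): e=[22,26,-8] → ·
    (5,2)@(11, 5): e=[6,18,16] → #
    (6,2)@(13, 5): e=[-10,10,40] → ·
    (5,3)@(11, 7): e=[18,14,8] → #
    (6,3)@(13, 7): e=[2,6,32] → #
    (7,3)@(15, 7): e=[-14,-2,56] → ·
    (5,4)@(11, 9): e=[30,10,0] → #  [on edge]
    (7,4)@(15, 9): e=[-2,-6,48] → ·
    (5,5)@(11, 11): e=[42,6,-8] → ·
    (6,5)@(13, 11): e=[26,-2,16] → ·
    (6,7)@(13, 15): e=[50,-10,0] → ·  [on edge]
  covered (6 px):
    · · · · · · · · · ·
    · · · · # · · · · ·
    · · · · · # · · · ·
    · · · · · # # · · ·
    · · · · · # # · · ·
    · · · · · · · · · ·
    · · · · · · · · · ·
    · · · · · · · · · ·

Answer: 41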